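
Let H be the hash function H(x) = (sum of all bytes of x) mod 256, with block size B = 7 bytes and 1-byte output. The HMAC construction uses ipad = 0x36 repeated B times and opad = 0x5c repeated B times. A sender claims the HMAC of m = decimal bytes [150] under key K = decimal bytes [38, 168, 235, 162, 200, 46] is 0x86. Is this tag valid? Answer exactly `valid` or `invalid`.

Key decimal bytes [38, 168, 235, 162, 200, 46] = 26 a8 eb a2 c8 2e is 6 bytes ≤ B = 7; zero-pad to 7 bytes: K' = 26 a8 eb a2 c8 2e 00.
K' ⊕ ipad = 10 9e dd 94 fe 18 36; K' ⊕ opad = 7a f4 b7 fe 94 72 5c.
Inner hash: sum = 16+158+221+148+254+24+54+150 = 1025; mod 256 = 1 → 01.
Outer hash (recomputed tag): sum = 122+244+183+254+148+114+92+1 = 1158; mod 256 = 134 → 86.
Recomputed tag = 86; claimed = 86 → match.

valid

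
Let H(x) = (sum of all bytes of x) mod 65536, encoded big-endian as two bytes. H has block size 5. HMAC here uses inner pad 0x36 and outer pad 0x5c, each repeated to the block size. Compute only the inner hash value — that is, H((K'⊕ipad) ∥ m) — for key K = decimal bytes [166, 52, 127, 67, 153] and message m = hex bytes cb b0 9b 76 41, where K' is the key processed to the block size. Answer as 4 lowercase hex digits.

Key decimal bytes [166, 52, 127, 67, 153] = a6 34 7f 43 99 is exactly B = 5 bytes: K' = a6 34 7f 43 99.
K' ⊕ ipad = 90 02 49 75 af.
Inner input = 90 02 49 75 af ∥ cb b0 9b 76 41.
Inner hash: sum = 144+2+73+117+175+203+176+155+118+65 = 1228 → 04 cc.

04cc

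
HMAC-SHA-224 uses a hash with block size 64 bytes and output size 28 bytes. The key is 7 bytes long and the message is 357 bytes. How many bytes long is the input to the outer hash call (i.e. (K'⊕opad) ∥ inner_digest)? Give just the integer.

92

Key is 7 ≤ 64 bytes, zero-padded: |K'| = 64.
Outer input = (K'⊕opad) ∥ H(inner) → 64 + 28 = 92 bytes.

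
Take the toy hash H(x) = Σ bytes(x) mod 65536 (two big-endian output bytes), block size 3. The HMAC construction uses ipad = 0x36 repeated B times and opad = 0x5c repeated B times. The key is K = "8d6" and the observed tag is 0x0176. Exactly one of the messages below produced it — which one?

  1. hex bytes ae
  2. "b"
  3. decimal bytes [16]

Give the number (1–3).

3

Key "8d6" = 38 64 36 is exactly B = 3 bytes: K' = 38 64 36.
K' ⊕ ipad = 0e 52 00; K' ⊕ opad = 64 38 6a.
m1: inner = H(0e 52 00 ae) = 01 0e; tag = H(64 38 6a 01 0e) = 0115
m2: inner = H(0e 52 00 62) = 00 c2; tag = H(64 38 6a 00 c2) = 01c8
m3: inner = H(0e 52 00 10) = 00 70; tag = H(64 38 6a 00 70) = 0176 ← matches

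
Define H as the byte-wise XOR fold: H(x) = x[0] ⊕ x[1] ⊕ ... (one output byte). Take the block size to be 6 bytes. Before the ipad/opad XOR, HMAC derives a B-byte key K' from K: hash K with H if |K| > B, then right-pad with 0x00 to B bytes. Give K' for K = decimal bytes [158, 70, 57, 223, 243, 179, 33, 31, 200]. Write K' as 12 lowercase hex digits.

880000000000

|K| = 9 > B = 6, so first hash the key.
H(K): XOR 9e⊕46⊕39⊕df⊕f3⊕b3⊕21⊕1f⊕c8 = 88.
Zero-pad H(K) = 88 to 6 bytes: K' = 88 00 00 00 00 00.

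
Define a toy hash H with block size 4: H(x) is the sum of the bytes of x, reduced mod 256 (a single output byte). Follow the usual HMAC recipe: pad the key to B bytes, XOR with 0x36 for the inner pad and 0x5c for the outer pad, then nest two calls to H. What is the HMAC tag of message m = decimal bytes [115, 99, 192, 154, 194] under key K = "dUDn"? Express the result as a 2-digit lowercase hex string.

Key "dUDn" = 64 55 44 6e is exactly B = 4 bytes: K' = 64 55 44 6e.
K' ⊕ ipad = 52 63 72 58.  K' ⊕ opad = 38 09 18 32.
Inner input = (K'⊕ipad) ∥ m = 52 63 72 58 ∥ 73 63 c0 9a c2.
Inner hash: sum = 82+99+114+88+115+99+192+154+194 = 1137; mod 256 = 113 → 71.
Outer input = (K'⊕opad) ∥ inner = 38 09 18 32 ∥ 71.
Outer hash (tag): sum = 56+9+24+50+113 = 252 → fc.

fc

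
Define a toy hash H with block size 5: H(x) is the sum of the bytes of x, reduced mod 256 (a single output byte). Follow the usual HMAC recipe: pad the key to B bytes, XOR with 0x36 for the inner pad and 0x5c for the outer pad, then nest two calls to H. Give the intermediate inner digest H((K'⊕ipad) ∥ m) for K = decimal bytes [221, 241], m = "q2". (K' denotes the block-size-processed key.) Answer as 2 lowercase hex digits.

Key decimal bytes [221, 241] = dd f1 is 2 bytes ≤ B = 5; zero-pad to 5 bytes: K' = dd f1 00 00 00.
K' ⊕ ipad = eb c7 36 36 36.
Inner input = eb c7 36 36 36 ∥ 71 32.
Inner hash: sum = 235+199+54+54+54+113+50 = 759; mod 256 = 247 → f7.

f7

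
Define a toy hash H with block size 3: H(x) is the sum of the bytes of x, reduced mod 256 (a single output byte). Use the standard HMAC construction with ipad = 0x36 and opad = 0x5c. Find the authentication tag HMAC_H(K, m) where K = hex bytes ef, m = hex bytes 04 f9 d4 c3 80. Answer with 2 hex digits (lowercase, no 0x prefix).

Key hex bytes ef is 1 byte ≤ B = 3; zero-pad to 3 bytes: K' = ef 00 00.
K' ⊕ ipad = d9 36 36.  K' ⊕ opad = b3 5c 5c.
Inner input = (K'⊕ipad) ∥ m = d9 36 36 ∥ 04 f9 d4 c3 80.
Inner hash: sum = 217+54+54+4+249+212+195+128 = 1113; mod 256 = 89 → 59.
Outer input = (K'⊕opad) ∥ inner = b3 5c 5c ∥ 59.
Outer hash (tag): sum = 179+92+92+89 = 452; mod 256 = 196 → c4.

c4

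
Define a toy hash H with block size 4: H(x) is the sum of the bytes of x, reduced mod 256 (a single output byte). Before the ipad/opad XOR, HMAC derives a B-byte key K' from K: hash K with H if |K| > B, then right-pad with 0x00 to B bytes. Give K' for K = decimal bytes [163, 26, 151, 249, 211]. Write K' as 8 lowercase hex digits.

20000000

|K| = 5 > B = 4, so first hash the key.
H(K): sum = 163+26+151+249+211 = 800; mod 256 = 32 → 20.
Zero-pad H(K) = 20 to 4 bytes: K' = 20 00 00 00.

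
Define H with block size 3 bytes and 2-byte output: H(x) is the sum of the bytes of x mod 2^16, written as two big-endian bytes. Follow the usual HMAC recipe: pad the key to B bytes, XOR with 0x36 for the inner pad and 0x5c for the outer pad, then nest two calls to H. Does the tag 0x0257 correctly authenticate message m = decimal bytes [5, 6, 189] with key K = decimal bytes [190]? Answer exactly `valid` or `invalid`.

valid

Key decimal bytes [190] = be is 1 byte ≤ B = 3; zero-pad to 3 bytes: K' = be 00 00.
K' ⊕ ipad = 88 36 36; K' ⊕ opad = e2 5c 5c.
Inner hash: sum = 136+54+54+5+6+189 = 444 → 01 bc.
Outer hash (recomputed tag): sum = 226+92+92+1+188 = 599 → 02 57.
Recomputed tag = 0257; claimed = 0257 → match.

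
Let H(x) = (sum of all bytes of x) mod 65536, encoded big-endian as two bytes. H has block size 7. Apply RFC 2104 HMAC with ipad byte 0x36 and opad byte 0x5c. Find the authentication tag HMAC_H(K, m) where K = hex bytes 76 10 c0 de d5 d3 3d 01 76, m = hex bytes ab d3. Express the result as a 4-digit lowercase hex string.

0377

Key hex bytes 76 10 c0 de d5 d3 3d 01 76 is 9 bytes > B = 7, so hash it first: H(key) = 04 80, then zero-pad to 7 bytes: K' = 04 80 00 00 00 00 00.
K' ⊕ ipad = 32 b6 36 36 36 36 36.  K' ⊕ opad = 58 dc 5c 5c 5c 5c 5c.
Inner input = (K'⊕ipad) ∥ m = 32 b6 36 36 36 36 36 ∥ ab d3.
Inner hash: sum = 50+182+54+54+54+54+54+171+211 = 884 → 03 74.
Outer input = (K'⊕opad) ∥ inner = 58 dc 5c 5c 5c 5c 5c ∥ 03 74.
Outer hash (tag): sum = 88+220+92+92+92+92+92+3+116 = 887 → 03 77.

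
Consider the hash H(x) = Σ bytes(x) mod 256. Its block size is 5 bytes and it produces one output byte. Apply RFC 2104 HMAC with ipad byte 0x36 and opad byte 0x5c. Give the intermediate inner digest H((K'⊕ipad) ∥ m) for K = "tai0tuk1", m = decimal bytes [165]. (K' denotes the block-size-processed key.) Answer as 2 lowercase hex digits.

42

Key "tai0tuk1" = 74 61 69 30 74 75 6b 31 is 8 bytes > B = 5, so hash it first: H(key) = f3, then zero-pad to 5 bytes: K' = f3 00 00 00 00.
K' ⊕ ipad = c5 36 36 36 36.
Inner input = c5 36 36 36 36 ∥ a5.
Inner hash: sum = 197+54+54+54+54+165 = 578; mod 256 = 66 → 42.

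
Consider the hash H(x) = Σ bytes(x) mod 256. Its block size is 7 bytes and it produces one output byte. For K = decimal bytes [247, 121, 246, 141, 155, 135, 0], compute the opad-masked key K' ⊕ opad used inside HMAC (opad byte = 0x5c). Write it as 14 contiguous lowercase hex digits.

ab25aad1c7db5c

Key decimal bytes [247, 121, 246, 141, 155, 135, 0] = f7 79 f6 8d 9b 87 00 is exactly B = 7 bytes: K' = f7 79 f6 8d 9b 87 00.
XOR each byte with 0x5c: f7⊕5c=ab, 79⊕5c=25, f6⊕5c=aa, 8d⊕5c=d1, 9b⊕5c=c7, 87⊕5c=db, 00⊕5c=5c.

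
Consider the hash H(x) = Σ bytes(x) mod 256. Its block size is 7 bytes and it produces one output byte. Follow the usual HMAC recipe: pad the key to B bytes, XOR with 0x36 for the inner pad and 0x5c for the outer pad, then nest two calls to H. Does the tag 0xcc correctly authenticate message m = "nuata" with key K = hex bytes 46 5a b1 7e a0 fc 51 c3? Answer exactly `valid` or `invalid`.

invalid

Key hex bytes 46 5a b1 7e a0 fc 51 c3 is 8 bytes > B = 7, so hash it first: H(key) = 7f, then zero-pad to 7 bytes: K' = 7f 00 00 00 00 00 00.
K' ⊕ ipad = 49 36 36 36 36 36 36; K' ⊕ opad = 23 5c 5c 5c 5c 5c 5c.
Inner hash: sum = 73+54+54+54+54+54+54+110+117+97+116+97 = 934; mod 256 = 166 → a6.
Outer hash (recomputed tag): sum = 35+92+92+92+92+92+92+166 = 753; mod 256 = 241 → f1.
Recomputed tag = f1; claimed = cc → mismatch.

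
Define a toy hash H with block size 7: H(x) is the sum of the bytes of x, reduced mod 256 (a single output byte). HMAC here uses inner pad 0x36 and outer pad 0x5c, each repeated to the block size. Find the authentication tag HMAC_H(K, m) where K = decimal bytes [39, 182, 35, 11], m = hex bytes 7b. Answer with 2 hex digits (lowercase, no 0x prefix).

4f

Key decimal bytes [39, 182, 35, 11] = 27 b6 23 0b is 4 bytes ≤ B = 7; zero-pad to 7 bytes: K' = 27 b6 23 0b 00 00 00.
K' ⊕ ipad = 11 80 15 3d 36 36 36.  K' ⊕ opad = 7b ea 7f 57 5c 5c 5c.
Inner input = (K'⊕ipad) ∥ m = 11 80 15 3d 36 36 36 ∥ 7b.
Inner hash: sum = 17+128+21+61+54+54+54+123 = 512; mod 256 = 0 → 00.
Outer input = (K'⊕opad) ∥ inner = 7b ea 7f 57 5c 5c 5c ∥ 00.
Outer hash (tag): sum = 123+234+127+87+92+92+92+0 = 847; mod 256 = 79 → 4f.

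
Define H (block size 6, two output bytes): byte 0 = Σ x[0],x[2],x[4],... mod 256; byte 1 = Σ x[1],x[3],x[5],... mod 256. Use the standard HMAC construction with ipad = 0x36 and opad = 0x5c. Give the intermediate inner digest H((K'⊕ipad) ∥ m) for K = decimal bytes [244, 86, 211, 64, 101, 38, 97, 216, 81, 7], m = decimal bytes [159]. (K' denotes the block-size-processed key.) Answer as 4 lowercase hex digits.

f319

Key decimal bytes [244, 86, 211, 64, 101, 38, 97, 216, 81, 7] = f4 56 d3 40 65 26 61 d8 51 07 is 10 bytes > B = 6, so hash it first: H(key) = de 9b, then zero-pad to 6 bytes: K' = de 9b 00 00 00 00.
K' ⊕ ipad = e8 ad 36 36 36 36.
Inner input = e8 ad 36 36 36 36 ∥ 9f.
Inner hash: even-index sum = 499 mod 256 = 243; odd-index sum = 281 mod 256 = 25 → f3 19.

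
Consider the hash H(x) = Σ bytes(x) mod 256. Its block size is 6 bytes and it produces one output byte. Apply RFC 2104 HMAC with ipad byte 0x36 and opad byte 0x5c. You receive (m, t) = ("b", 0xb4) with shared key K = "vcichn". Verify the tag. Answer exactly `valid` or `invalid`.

Key "vcichn" = 76 63 69 63 68 6e is exactly B = 6 bytes: K' = 76 63 69 63 68 6e.
K' ⊕ ipad = 40 55 5f 55 5e 58; K' ⊕ opad = 2a 3f 35 3f 34 32.
Inner hash: sum = 64+85+95+85+94+88+98 = 609; mod 256 = 97 → 61.
Outer hash (recomputed tag): sum = 42+63+53+63+52+50+97 = 420; mod 256 = 164 → a4.
Recomputed tag = a4; claimed = b4 → mismatch.

invalid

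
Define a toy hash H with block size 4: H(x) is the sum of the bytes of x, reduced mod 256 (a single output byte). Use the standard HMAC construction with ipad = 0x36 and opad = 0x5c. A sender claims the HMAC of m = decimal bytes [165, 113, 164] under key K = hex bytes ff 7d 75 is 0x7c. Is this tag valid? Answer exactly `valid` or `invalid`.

Key hex bytes ff 7d 75 is 3 bytes ≤ B = 4; zero-pad to 4 bytes: K' = ff 7d 75 00.
K' ⊕ ipad = c9 4b 43 36; K' ⊕ opad = a3 21 29 5c.
Inner hash: sum = 201+75+67+54+165+113+164 = 839; mod 256 = 71 → 47.
Outer hash (recomputed tag): sum = 163+33+41+92+71 = 400; mod 256 = 144 → 90.
Recomputed tag = 90; claimed = 7c → mismatch.

invalid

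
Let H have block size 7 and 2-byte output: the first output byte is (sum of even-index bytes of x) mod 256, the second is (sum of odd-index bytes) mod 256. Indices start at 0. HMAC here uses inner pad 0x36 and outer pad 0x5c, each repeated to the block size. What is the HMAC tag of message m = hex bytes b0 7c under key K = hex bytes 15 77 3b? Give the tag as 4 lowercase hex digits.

Key hex bytes 15 77 3b is 3 bytes ≤ B = 7; zero-pad to 7 bytes: K' = 15 77 3b 00 00 00 00.
K' ⊕ ipad = 23 41 0d 36 36 36 36.  K' ⊕ opad = 49 2b 67 5c 5c 5c 5c.
Inner input = (K'⊕ipad) ∥ m = 23 41 0d 36 36 36 36 ∥ b0 7c.
Inner hash: even-index sum = 280 mod 256 = 24; odd-index sum = 349 mod 256 = 93 → 18 5d.
Outer input = (K'⊕opad) ∥ inner = 49 2b 67 5c 5c 5c 5c ∥ 18 5d.
Outer hash (tag): even-index sum = 453 mod 256 = 197; odd-index sum = 251 mod 256 = 251 → c5 fb.

c5fb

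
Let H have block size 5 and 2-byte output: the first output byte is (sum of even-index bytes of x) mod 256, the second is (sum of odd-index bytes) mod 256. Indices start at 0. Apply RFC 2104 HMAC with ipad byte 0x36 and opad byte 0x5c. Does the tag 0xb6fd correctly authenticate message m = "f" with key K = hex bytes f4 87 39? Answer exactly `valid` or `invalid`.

invalid

Key hex bytes f4 87 39 is 3 bytes ≤ B = 5; zero-pad to 5 bytes: K' = f4 87 39 00 00.
K' ⊕ ipad = c2 b1 0f 36 36; K' ⊕ opad = a8 db 65 5c 5c.
Inner hash: even-index sum = 263 mod 256 = 7; odd-index sum = 333 mod 256 = 77 → 07 4d.
Outer hash (recomputed tag): even-index sum = 438 mod 256 = 182; odd-index sum = 318 mod 256 = 62 → b6 3e.
Recomputed tag = b63e; claimed = b6fd → mismatch.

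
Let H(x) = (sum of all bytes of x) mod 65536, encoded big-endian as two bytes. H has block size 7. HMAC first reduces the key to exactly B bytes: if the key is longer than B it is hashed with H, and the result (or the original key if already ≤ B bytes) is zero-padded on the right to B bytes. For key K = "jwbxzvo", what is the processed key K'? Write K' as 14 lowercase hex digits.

Key "jwbxzvo" = 6a 77 62 78 7a 76 6f is exactly B = 7 bytes: K' = 6a 77 62 78 7a 76 6f.

6a7762787a766f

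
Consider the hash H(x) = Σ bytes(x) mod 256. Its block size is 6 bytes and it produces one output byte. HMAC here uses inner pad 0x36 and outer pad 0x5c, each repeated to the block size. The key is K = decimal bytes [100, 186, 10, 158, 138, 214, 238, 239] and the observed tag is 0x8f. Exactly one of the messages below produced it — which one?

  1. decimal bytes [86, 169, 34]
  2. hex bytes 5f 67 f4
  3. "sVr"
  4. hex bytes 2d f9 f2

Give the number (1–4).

Key decimal bytes [100, 186, 10, 158, 138, 214, 238, 239] = 64 ba 0a 9e 8a d6 ee ef is 8 bytes > B = 6, so hash it first: H(key) = 03, then zero-pad to 6 bytes: K' = 03 00 00 00 00 00.
K' ⊕ ipad = 35 36 36 36 36 36; K' ⊕ opad = 5f 5c 5c 5c 5c 5c.
m1: inner = H(35 36 36 36 36 36 56 a9 22) = 64; tag = H(5f 5c 5c 5c 5c 5c 64) = 8f ← matches
m2: inner = H(35 36 36 36 36 36 5f 67 f4) = fd; tag = H(5f 5c 5c 5c 5c 5c fd) = 28
m3: inner = H(35 36 36 36 36 36 73 56 72) = 7e; tag = H(5f 5c 5c 5c 5c 5c 7e) = a9
m4: inner = H(35 36 36 36 36 36 2d f9 f2) = 5b; tag = H(5f 5c 5c 5c 5c 5c 5b) = 86

1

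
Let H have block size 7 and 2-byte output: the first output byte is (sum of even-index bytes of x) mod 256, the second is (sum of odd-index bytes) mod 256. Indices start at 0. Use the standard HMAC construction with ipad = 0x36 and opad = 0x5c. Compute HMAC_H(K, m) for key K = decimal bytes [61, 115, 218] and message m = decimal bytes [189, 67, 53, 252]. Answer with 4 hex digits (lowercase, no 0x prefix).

4289

Key decimal bytes [61, 115, 218] = 3d 73 da is 3 bytes ≤ B = 7; zero-pad to 7 bytes: K' = 3d 73 da 00 00 00 00.
K' ⊕ ipad = 0b 45 ec 36 36 36 36.  K' ⊕ opad = 61 2f 86 5c 5c 5c 5c.
Inner input = (K'⊕ipad) ∥ m = 0b 45 ec 36 36 36 36 ∥ bd 43 35 fc.
Inner hash: even-index sum = 674 mod 256 = 162; odd-index sum = 419 mod 256 = 163 → a2 a3.
Outer input = (K'⊕opad) ∥ inner = 61 2f 86 5c 5c 5c 5c ∥ a2 a3.
Outer hash (tag): even-index sum = 578 mod 256 = 66; odd-index sum = 393 mod 256 = 137 → 42 89.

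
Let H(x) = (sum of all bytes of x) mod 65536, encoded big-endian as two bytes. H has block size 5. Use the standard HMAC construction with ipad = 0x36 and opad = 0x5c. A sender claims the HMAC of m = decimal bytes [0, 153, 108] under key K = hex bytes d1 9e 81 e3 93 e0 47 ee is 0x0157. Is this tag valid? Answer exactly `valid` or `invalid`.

Key hex bytes d1 9e 81 e3 93 e0 47 ee is 8 bytes > B = 5, so hash it first: H(key) = 05 7b, then zero-pad to 5 bytes: K' = 05 7b 00 00 00.
K' ⊕ ipad = 33 4d 36 36 36; K' ⊕ opad = 59 27 5c 5c 5c.
Inner hash: sum = 51+77+54+54+54+0+153+108 = 551 → 02 27.
Outer hash (recomputed tag): sum = 89+39+92+92+92+2+39 = 445 → 01 bd.
Recomputed tag = 01bd; claimed = 0157 → mismatch.

invalid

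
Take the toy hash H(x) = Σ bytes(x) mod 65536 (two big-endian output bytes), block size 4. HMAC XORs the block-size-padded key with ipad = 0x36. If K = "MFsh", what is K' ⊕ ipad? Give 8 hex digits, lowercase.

Key "MFsh" = 4d 46 73 68 is exactly B = 4 bytes: K' = 4d 46 73 68.
XOR each byte with 0x36: 4d⊕36=7b, 46⊕36=70, 73⊕36=45, 68⊕36=5e.

7b70455e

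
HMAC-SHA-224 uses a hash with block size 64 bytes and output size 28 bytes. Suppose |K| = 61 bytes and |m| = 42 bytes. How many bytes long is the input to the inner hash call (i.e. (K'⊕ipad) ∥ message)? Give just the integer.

106

Key is 61 ≤ 64 bytes, zero-padded: |K'| = 64.
Inner input = (K'⊕ipad) ∥ m → 64 + 42 = 106 bytes.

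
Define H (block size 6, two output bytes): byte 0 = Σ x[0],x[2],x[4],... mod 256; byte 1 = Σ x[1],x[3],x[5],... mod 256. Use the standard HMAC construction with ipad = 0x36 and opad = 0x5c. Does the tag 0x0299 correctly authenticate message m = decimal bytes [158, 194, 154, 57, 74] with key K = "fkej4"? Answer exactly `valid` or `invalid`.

invalid

Key "fkej4" = 66 6b 65 6a 34 is 5 bytes ≤ B = 6; zero-pad to 6 bytes: K' = 66 6b 65 6a 34 00.
K' ⊕ ipad = 50 5d 53 5c 02 36; K' ⊕ opad = 3a 37 39 36 68 5c.
Inner hash: even-index sum = 551 mod 256 = 39; odd-index sum = 490 mod 256 = 234 → 27 ea.
Outer hash (recomputed tag): even-index sum = 258 mod 256 = 2; odd-index sum = 435 mod 256 = 179 → 02 b3.
Recomputed tag = 02b3; claimed = 0299 → mismatch.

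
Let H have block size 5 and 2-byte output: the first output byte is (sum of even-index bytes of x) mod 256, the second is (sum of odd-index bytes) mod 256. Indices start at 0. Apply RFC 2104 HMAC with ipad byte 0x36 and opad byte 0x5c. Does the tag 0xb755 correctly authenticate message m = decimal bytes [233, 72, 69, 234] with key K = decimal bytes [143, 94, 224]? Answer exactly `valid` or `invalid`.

Key decimal bytes [143, 94, 224] = 8f 5e e0 is 3 bytes ≤ B = 5; zero-pad to 5 bytes: K' = 8f 5e e0 00 00.
K' ⊕ ipad = b9 68 d6 36 36; K' ⊕ opad = d3 02 bc 5c 5c.
Inner hash: even-index sum = 759 mod 256 = 247; odd-index sum = 460 mod 256 = 204 → f7 cc.
Outer hash (recomputed tag): even-index sum = 695 mod 256 = 183; odd-index sum = 341 mod 256 = 85 → b7 55.
Recomputed tag = b755; claimed = b755 → match.

valid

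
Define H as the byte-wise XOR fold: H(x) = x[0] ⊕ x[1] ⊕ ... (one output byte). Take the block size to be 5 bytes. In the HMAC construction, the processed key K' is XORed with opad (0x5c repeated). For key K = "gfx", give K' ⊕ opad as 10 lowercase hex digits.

3b3a245c5c

Key "gfx" = 67 66 78 is 3 bytes ≤ B = 5; zero-pad to 5 bytes: K' = 67 66 78 00 00.
XOR each byte with 0x5c: 67⊕5c=3b, 66⊕5c=3a, 78⊕5c=24, 00⊕5c=5c, 00⊕5c=5c.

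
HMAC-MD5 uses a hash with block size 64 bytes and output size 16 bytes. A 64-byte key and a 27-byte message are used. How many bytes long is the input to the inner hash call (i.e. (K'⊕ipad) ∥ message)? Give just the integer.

91

Key is 64 ≤ 64 bytes, zero-padded: |K'| = 64.
Inner input = (K'⊕ipad) ∥ m → 64 + 27 = 91 bytes.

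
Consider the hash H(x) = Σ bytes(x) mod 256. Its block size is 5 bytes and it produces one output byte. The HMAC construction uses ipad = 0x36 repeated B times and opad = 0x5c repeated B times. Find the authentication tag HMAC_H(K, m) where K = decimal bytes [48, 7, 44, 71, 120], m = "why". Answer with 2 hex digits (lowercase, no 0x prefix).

Key decimal bytes [48, 7, 44, 71, 120] = 30 07 2c 47 78 is exactly B = 5 bytes: K' = 30 07 2c 47 78.
K' ⊕ ipad = 06 31 1a 71 4e.  K' ⊕ opad = 6c 5b 70 1b 24.
Inner input = (K'⊕ipad) ∥ m = 06 31 1a 71 4e ∥ 77 68 79.
Inner hash: sum = 6+49+26+113+78+119+104+121 = 616; mod 256 = 104 → 68.
Outer input = (K'⊕opad) ∥ inner = 6c 5b 70 1b 24 ∥ 68.
Outer hash (tag): sum = 108+91+112+27+36+104 = 478; mod 256 = 222 → de.

de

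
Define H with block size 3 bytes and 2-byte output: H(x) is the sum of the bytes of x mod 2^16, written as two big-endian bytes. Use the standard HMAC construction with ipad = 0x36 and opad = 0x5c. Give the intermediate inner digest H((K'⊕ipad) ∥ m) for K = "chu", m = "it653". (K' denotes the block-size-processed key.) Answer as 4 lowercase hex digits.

Key "chu" = 63 68 75 is exactly B = 3 bytes: K' = 63 68 75.
K' ⊕ ipad = 55 5e 43.
Inner input = 55 5e 43 ∥ 69 74 36 35 33.
Inner hash: sum = 85+94+67+105+116+54+53+51 = 625 → 02 71.

0271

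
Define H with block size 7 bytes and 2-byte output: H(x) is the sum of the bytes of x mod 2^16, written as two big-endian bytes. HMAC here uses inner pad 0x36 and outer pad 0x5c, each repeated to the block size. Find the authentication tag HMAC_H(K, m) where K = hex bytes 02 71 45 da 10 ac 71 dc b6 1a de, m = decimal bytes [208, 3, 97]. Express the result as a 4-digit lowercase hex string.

Key hex bytes 02 71 45 da 10 ac 71 dc b6 1a de is 11 bytes > B = 7, so hash it first: H(key) = 05 49, then zero-pad to 7 bytes: K' = 05 49 00 00 00 00 00.
K' ⊕ ipad = 33 7f 36 36 36 36 36.  K' ⊕ opad = 59 15 5c 5c 5c 5c 5c.
Inner input = (K'⊕ipad) ∥ m = 33 7f 36 36 36 36 36 ∥ d0 03 61.
Inner hash: sum = 51+127+54+54+54+54+54+208+3+97 = 756 → 02 f4.
Outer input = (K'⊕opad) ∥ inner = 59 15 5c 5c 5c 5c 5c ∥ 02 f4.
Outer hash (tag): sum = 89+21+92+92+92+92+92+2+244 = 816 → 03 30.

0330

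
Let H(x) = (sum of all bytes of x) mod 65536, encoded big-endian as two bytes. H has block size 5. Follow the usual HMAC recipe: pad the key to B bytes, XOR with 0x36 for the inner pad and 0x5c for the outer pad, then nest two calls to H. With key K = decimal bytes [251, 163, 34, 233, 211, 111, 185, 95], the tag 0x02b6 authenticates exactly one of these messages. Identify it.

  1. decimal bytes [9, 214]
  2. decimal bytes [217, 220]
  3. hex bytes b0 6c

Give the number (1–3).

Key decimal bytes [251, 163, 34, 233, 211, 111, 185, 95] = fb a3 22 e9 d3 6f b9 5f is 8 bytes > B = 5, so hash it first: H(key) = 05 03, then zero-pad to 5 bytes: K' = 05 03 00 00 00.
K' ⊕ ipad = 33 35 36 36 36; K' ⊕ opad = 59 5f 5c 5c 5c.
m1: inner = H(33 35 36 36 36 09 d6) = 01 e9; tag = H(59 5f 5c 5c 5c 01 e9) = 02b6 ← matches
m2: inner = H(33 35 36 36 36 d9 dc) = 02 bf; tag = H(59 5f 5c 5c 5c 02 bf) = 028d
m3: inner = H(33 35 36 36 36 b0 6c) = 02 26; tag = H(59 5f 5c 5c 5c 02 26) = 01f4

1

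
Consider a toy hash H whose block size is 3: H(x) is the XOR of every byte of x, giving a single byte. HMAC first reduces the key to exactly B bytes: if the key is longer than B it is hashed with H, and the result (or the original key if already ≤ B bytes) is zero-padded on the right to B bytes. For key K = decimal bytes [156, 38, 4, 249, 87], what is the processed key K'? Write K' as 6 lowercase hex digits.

|K| = 5 > B = 3, so first hash the key.
H(K): XOR 9c⊕26⊕04⊕f9⊕57 = 10.
Zero-pad H(K) = 10 to 3 bytes: K' = 10 00 00.

100000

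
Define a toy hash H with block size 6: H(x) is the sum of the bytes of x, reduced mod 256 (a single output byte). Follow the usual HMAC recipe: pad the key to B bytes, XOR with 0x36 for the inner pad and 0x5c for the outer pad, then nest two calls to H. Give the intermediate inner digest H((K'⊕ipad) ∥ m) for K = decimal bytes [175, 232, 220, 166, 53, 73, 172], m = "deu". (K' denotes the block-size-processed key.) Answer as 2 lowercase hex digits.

c1

Key decimal bytes [175, 232, 220, 166, 53, 73, 172] = af e8 dc a6 35 49 ac is 7 bytes > B = 6, so hash it first: H(key) = 43, then zero-pad to 6 bytes: K' = 43 00 00 00 00 00.
K' ⊕ ipad = 75 36 36 36 36 36.
Inner input = 75 36 36 36 36 36 ∥ 64 65 75.
Inner hash: sum = 117+54+54+54+54+54+100+101+117 = 705; mod 256 = 193 → c1.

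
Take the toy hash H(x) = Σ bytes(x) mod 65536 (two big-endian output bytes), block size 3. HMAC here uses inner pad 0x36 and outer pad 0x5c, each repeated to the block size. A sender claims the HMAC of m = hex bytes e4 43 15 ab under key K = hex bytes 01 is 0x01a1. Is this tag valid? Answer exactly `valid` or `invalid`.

valid

Key hex bytes 01 is 1 byte ≤ B = 3; zero-pad to 3 bytes: K' = 01 00 00.
K' ⊕ ipad = 37 36 36; K' ⊕ opad = 5d 5c 5c.
Inner hash: sum = 55+54+54+228+67+21+171 = 650 → 02 8a.
Outer hash (recomputed tag): sum = 93+92+92+2+138 = 417 → 01 a1.
Recomputed tag = 01a1; claimed = 01a1 → match.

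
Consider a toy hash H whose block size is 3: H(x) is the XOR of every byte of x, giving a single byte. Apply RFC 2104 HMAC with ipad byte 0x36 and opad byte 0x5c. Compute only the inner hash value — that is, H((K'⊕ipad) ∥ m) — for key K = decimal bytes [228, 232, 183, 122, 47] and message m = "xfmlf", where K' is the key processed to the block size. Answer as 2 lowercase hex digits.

Key decimal bytes [228, 232, 183, 122, 47] = e4 e8 b7 7a 2f is 5 bytes > B = 3, so hash it first: H(key) = ee, then zero-pad to 3 bytes: K' = ee 00 00.
K' ⊕ ipad = d8 36 36.
Inner input = d8 36 36 ∥ 78 66 6d 6c 66.
Inner hash: XOR d8⊕36⊕36⊕78⊕66⊕6d⊕6c⊕66 = a1.

a1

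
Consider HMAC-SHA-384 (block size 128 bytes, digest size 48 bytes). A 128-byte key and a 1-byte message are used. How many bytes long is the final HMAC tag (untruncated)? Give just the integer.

48

The tag is one SHA-384 digest: 48 bytes.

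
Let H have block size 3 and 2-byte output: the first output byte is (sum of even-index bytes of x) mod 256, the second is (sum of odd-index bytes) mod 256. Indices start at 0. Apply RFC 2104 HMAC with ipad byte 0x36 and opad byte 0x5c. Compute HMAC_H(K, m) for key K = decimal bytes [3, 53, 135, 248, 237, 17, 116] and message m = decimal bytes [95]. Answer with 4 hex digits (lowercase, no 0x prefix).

7a75

Key decimal bytes [3, 53, 135, 248, 237, 17, 116] = 03 35 87 f8 ed 11 74 is 7 bytes > B = 3, so hash it first: H(key) = eb 3e, then zero-pad to 3 bytes: K' = eb 3e 00.
K' ⊕ ipad = dd 08 36.  K' ⊕ opad = b7 62 5c.
Inner input = (K'⊕ipad) ∥ m = dd 08 36 ∥ 5f.
Inner hash: even-index sum = 275 mod 256 = 19; odd-index sum = 103 mod 256 = 103 → 13 67.
Outer input = (K'⊕opad) ∥ inner = b7 62 5c ∥ 13 67.
Outer hash (tag): even-index sum = 378 mod 256 = 122; odd-index sum = 117 mod 256 = 117 → 7a 75.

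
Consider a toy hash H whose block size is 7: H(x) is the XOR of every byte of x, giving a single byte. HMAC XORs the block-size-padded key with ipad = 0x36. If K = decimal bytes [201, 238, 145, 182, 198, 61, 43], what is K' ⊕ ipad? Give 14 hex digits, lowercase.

ffd8a780f00b1d

Key decimal bytes [201, 238, 145, 182, 198, 61, 43] = c9 ee 91 b6 c6 3d 2b is exactly B = 7 bytes: K' = c9 ee 91 b6 c6 3d 2b.
XOR each byte with 0x36: c9⊕36=ff, ee⊕36=d8, 91⊕36=a7, b6⊕36=80, c6⊕36=f0, 3d⊕36=0b, 2b⊕36=1d.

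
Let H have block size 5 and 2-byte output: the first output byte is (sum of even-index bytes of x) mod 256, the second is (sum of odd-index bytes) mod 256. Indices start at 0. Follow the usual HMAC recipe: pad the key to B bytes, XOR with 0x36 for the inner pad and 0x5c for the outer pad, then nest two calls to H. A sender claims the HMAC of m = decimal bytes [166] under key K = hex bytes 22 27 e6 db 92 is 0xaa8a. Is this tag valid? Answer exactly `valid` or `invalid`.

Key hex bytes 22 27 e6 db 92 is exactly B = 5 bytes: K' = 22 27 e6 db 92.
K' ⊕ ipad = 14 11 d0 ed a4; K' ⊕ opad = 7e 7b ba 87 ce.
Inner hash: even-index sum = 392 mod 256 = 136; odd-index sum = 420 mod 256 = 164 → 88 a4.
Outer hash (recomputed tag): even-index sum = 682 mod 256 = 170; odd-index sum = 394 mod 256 = 138 → aa 8a.
Recomputed tag = aa8a; claimed = aa8a → match.

valid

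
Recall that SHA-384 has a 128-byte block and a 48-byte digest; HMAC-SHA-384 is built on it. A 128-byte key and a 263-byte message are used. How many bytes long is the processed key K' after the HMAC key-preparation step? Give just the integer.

128

Key is 128 ≤ 128 bytes, zero-padded: |K'| = 128.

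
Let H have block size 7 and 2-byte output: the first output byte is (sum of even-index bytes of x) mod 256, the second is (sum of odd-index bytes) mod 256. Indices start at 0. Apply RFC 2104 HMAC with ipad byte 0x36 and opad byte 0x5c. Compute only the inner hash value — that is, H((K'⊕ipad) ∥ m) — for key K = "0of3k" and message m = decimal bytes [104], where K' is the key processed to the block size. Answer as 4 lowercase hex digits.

e9fc

Key "0of3k" = 30 6f 66 33 6b is 5 bytes ≤ B = 7; zero-pad to 7 bytes: K' = 30 6f 66 33 6b 00 00.
K' ⊕ ipad = 06 59 50 05 5d 36 36.
Inner input = 06 59 50 05 5d 36 36 ∥ 68.
Inner hash: even-index sum = 233 mod 256 = 233; odd-index sum = 252 mod 256 = 252 → e9 fc.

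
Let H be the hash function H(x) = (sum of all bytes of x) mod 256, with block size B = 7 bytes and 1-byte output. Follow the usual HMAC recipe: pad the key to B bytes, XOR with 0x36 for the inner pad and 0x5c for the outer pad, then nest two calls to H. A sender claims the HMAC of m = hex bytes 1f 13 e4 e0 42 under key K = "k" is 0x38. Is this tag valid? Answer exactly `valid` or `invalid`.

valid

Key "k" = 6b is 1 byte ≤ B = 7; zero-pad to 7 bytes: K' = 6b 00 00 00 00 00 00.
K' ⊕ ipad = 5d 36 36 36 36 36 36; K' ⊕ opad = 37 5c 5c 5c 5c 5c 5c.
Inner hash: sum = 93+54+54+54+54+54+54+31+19+228+224+66 = 985; mod 256 = 217 → d9.
Outer hash (recomputed tag): sum = 55+92+92+92+92+92+92+217 = 824; mod 256 = 56 → 38.
Recomputed tag = 38; claimed = 38 → match.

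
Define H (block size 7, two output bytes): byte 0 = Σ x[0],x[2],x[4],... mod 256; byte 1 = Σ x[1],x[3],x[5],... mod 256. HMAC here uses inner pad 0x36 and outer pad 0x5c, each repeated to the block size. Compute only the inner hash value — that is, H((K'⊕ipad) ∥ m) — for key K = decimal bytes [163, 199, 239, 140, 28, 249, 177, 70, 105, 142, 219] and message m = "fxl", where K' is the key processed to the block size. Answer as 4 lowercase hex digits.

af54

Key decimal bytes [163, 199, 239, 140, 28, 249, 177, 70, 105, 142, 219] = a3 c7 ef 8c 1c f9 b1 46 69 8e db is 11 bytes > B = 7, so hash it first: H(key) = a3 20, then zero-pad to 7 bytes: K' = a3 20 00 00 00 00 00.
K' ⊕ ipad = 95 16 36 36 36 36 36.
Inner input = 95 16 36 36 36 36 36 ∥ 66 78 6c.
Inner hash: even-index sum = 431 mod 256 = 175; odd-index sum = 340 mod 256 = 84 → af 54.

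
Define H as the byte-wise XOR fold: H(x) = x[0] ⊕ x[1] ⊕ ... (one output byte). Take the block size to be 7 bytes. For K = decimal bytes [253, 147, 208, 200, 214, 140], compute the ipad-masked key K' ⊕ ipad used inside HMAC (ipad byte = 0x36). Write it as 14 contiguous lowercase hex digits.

Key decimal bytes [253, 147, 208, 200, 214, 140] = fd 93 d0 c8 d6 8c is 6 bytes ≤ B = 7; zero-pad to 7 bytes: K' = fd 93 d0 c8 d6 8c 00.
XOR each byte with 0x36: fd⊕36=cb, 93⊕36=a5, d0⊕36=e6, c8⊕36=fe, d6⊕36=e0, 8c⊕36=ba, 00⊕36=36.

cba5e6fee0ba36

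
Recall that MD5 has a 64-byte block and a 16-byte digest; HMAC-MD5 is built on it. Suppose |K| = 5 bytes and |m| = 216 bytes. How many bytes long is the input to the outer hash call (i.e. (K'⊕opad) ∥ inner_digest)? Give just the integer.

Key is 5 ≤ 64 bytes, zero-padded: |K'| = 64.
Outer input = (K'⊕opad) ∥ H(inner) → 64 + 16 = 80 bytes.

80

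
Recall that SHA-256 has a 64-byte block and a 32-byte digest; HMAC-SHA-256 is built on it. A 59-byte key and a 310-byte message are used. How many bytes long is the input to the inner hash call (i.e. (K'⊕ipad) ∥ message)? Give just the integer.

Key is 59 ≤ 64 bytes, zero-padded: |K'| = 64.
Inner input = (K'⊕ipad) ∥ m → 64 + 310 = 374 bytes.

374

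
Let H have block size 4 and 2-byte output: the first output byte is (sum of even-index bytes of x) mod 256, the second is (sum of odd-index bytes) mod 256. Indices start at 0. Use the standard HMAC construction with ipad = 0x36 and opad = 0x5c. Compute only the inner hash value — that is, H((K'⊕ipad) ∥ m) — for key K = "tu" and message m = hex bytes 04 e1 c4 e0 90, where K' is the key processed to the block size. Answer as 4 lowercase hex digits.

Key "tu" = 74 75 is 2 bytes ≤ B = 4; zero-pad to 4 bytes: K' = 74 75 00 00.
K' ⊕ ipad = 42 43 36 36.
Inner input = 42 43 36 36 ∥ 04 e1 c4 e0 90.
Inner hash: even-index sum = 464 mod 256 = 208; odd-index sum = 570 mod 256 = 58 → d0 3a.

d03a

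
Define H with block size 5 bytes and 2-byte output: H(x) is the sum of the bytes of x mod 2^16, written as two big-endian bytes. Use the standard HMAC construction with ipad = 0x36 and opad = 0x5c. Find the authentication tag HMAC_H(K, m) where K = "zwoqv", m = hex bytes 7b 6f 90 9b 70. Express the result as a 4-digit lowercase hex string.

01d0

Key "zwoqv" = 7a 77 6f 71 76 is exactly B = 5 bytes: K' = 7a 77 6f 71 76.
K' ⊕ ipad = 4c 41 59 47 40.  K' ⊕ opad = 26 2b 33 2d 2a.
Inner input = (K'⊕ipad) ∥ m = 4c 41 59 47 40 ∥ 7b 6f 90 9b 70.
Inner hash: sum = 76+65+89+71+64+123+111+144+155+112 = 1010 → 03 f2.
Outer input = (K'⊕opad) ∥ inner = 26 2b 33 2d 2a ∥ 03 f2.
Outer hash (tag): sum = 38+43+51+45+42+3+242 = 464 → 01 d0.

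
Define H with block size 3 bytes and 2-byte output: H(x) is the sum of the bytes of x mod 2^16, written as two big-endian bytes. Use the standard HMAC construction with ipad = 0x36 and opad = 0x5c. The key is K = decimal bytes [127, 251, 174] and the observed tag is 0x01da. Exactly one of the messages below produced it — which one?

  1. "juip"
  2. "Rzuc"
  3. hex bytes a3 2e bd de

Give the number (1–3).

Key decimal bytes [127, 251, 174] = 7f fb ae is exactly B = 3 bytes: K' = 7f fb ae.
K' ⊕ ipad = 49 cd 98; K' ⊕ opad = 23 a7 f2.
m1: inner = H(49 cd 98 6a 75 69 70) = 03 66; tag = H(23 a7 f2 03 66) = 0225
m2: inner = H(49 cd 98 52 7a 75 63) = 03 52; tag = H(23 a7 f2 03 52) = 0211
m3: inner = H(49 cd 98 a3 2e bd de) = 04 1a; tag = H(23 a7 f2 04 1a) = 01da ← matches

3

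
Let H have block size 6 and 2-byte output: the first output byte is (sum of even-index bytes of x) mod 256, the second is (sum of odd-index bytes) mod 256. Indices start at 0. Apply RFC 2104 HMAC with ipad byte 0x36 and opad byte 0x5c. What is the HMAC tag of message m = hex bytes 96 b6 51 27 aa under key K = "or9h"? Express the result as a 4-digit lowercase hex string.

2373

Key "or9h" = 6f 72 39 68 is 4 bytes ≤ B = 6; zero-pad to 6 bytes: K' = 6f 72 39 68 00 00.
K' ⊕ ipad = 59 44 0f 5e 36 36.  K' ⊕ opad = 33 2e 65 34 5c 5c.
Inner input = (K'⊕ipad) ∥ m = 59 44 0f 5e 36 36 ∥ 96 b6 51 27 aa.
Inner hash: even-index sum = 559 mod 256 = 47; odd-index sum = 437 mod 256 = 181 → 2f b5.
Outer input = (K'⊕opad) ∥ inner = 33 2e 65 34 5c 5c ∥ 2f b5.
Outer hash (tag): even-index sum = 291 mod 256 = 35; odd-index sum = 371 mod 256 = 115 → 23 73.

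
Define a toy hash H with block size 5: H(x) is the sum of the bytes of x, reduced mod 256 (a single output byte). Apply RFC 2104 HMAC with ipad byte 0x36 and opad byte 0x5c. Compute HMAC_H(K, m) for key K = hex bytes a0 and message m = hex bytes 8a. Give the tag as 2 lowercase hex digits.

Key hex bytes a0 is 1 byte ≤ B = 5; zero-pad to 5 bytes: K' = a0 00 00 00 00.
K' ⊕ ipad = 96 36 36 36 36.  K' ⊕ opad = fc 5c 5c 5c 5c.
Inner input = (K'⊕ipad) ∥ m = 96 36 36 36 36 ∥ 8a.
Inner hash: sum = 150+54+54+54+54+138 = 504; mod 256 = 248 → f8.
Outer input = (K'⊕opad) ∥ inner = fc 5c 5c 5c 5c ∥ f8.
Outer hash (tag): sum = 252+92+92+92+92+248 = 868; mod 256 = 100 → 64.

64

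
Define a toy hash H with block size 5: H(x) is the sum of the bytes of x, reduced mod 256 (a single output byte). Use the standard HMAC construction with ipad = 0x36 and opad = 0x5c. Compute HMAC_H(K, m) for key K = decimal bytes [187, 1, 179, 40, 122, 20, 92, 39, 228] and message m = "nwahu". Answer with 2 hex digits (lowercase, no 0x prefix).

f5

Key decimal bytes [187, 1, 179, 40, 122, 20, 92, 39, 228] = bb 01 b3 28 7a 14 5c 27 e4 is 9 bytes > B = 5, so hash it first: H(key) = 8c, then zero-pad to 5 bytes: K' = 8c 00 00 00 00.
K' ⊕ ipad = ba 36 36 36 36.  K' ⊕ opad = d0 5c 5c 5c 5c.
Inner input = (K'⊕ipad) ∥ m = ba 36 36 36 36 ∥ 6e 77 61 68 75.
Inner hash: sum = 186+54+54+54+54+110+119+97+104+117 = 949; mod 256 = 181 → b5.
Outer input = (K'⊕opad) ∥ inner = d0 5c 5c 5c 5c ∥ b5.
Outer hash (tag): sum = 208+92+92+92+92+181 = 757; mod 256 = 245 → f5.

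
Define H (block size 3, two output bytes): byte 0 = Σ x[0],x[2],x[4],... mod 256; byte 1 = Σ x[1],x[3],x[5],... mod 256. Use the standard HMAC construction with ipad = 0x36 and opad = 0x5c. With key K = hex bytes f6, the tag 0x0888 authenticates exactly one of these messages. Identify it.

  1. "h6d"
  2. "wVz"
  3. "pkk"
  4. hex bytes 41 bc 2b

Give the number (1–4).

1

Key hex bytes f6 is 1 byte ≤ B = 3; zero-pad to 3 bytes: K' = f6 00 00.
K' ⊕ ipad = c0 36 36; K' ⊕ opad = aa 5c 5c.
m1: inner = H(c0 36 36 68 36 64) = 2c 02; tag = H(aa 5c 5c 2c 02) = 0888 ← matches
m2: inner = H(c0 36 36 77 56 7a) = 4c 27; tag = H(aa 5c 5c 4c 27) = 2da8
m3: inner = H(c0 36 36 70 6b 6b) = 61 11; tag = H(aa 5c 5c 61 11) = 17bd
m4: inner = H(c0 36 36 41 bc 2b) = b2 a2; tag = H(aa 5c 5c b2 a2) = a80e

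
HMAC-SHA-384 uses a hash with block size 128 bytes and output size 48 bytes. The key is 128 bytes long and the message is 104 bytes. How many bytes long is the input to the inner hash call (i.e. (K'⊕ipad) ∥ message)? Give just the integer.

232

Key is 128 ≤ 128 bytes, zero-padded: |K'| = 128.
Inner input = (K'⊕ipad) ∥ m → 128 + 104 = 232 bytes.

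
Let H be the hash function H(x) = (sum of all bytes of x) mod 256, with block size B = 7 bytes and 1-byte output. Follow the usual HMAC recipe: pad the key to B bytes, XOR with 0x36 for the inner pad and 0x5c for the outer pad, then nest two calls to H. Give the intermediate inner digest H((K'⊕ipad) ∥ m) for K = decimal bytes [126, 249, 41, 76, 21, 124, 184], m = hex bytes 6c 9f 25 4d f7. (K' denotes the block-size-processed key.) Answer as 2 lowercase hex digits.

Key decimal bytes [126, 249, 41, 76, 21, 124, 184] = 7e f9 29 4c 15 7c b8 is exactly B = 7 bytes: K' = 7e f9 29 4c 15 7c b8.
K' ⊕ ipad = 48 cf 1f 7a 23 4a 8e.
Inner input = 48 cf 1f 7a 23 4a 8e ∥ 6c 9f 25 4d f7.
Inner hash: sum = 72+207+31+122+35+74+142+108+159+37+77+247 = 1311; mod 256 = 31 → 1f.

1f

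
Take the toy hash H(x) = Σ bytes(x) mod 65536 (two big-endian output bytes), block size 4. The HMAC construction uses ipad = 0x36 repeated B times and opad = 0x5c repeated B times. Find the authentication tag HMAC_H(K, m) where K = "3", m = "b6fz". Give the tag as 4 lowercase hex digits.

01a4

Key "3" = 33 is 1 byte ≤ B = 4; zero-pad to 4 bytes: K' = 33 00 00 00.
K' ⊕ ipad = 05 36 36 36.  K' ⊕ opad = 6f 5c 5c 5c.
Inner input = (K'⊕ipad) ∥ m = 05 36 36 36 ∥ 62 36 66 7a.
Inner hash: sum = 5+54+54+54+98+54+102+122 = 543 → 02 1f.
Outer input = (K'⊕opad) ∥ inner = 6f 5c 5c 5c ∥ 02 1f.
Outer hash (tag): sum = 111+92+92+92+2+31 = 420 → 01 a4.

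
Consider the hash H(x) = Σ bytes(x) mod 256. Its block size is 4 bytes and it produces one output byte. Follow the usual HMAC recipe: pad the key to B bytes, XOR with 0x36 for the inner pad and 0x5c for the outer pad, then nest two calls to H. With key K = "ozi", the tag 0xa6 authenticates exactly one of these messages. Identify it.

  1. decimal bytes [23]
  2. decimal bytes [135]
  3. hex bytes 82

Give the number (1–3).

Key "ozi" = 6f 7a 69 is 3 bytes ≤ B = 4; zero-pad to 4 bytes: K' = 6f 7a 69 00.
K' ⊕ ipad = 59 4c 5f 36; K' ⊕ opad = 33 26 35 5c.
m1: inner = H(59 4c 5f 36 17) = 51; tag = H(33 26 35 5c 51) = 3b
m2: inner = H(59 4c 5f 36 87) = c1; tag = H(33 26 35 5c c1) = ab
m3: inner = H(59 4c 5f 36 82) = bc; tag = H(33 26 35 5c bc) = a6 ← matches

3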